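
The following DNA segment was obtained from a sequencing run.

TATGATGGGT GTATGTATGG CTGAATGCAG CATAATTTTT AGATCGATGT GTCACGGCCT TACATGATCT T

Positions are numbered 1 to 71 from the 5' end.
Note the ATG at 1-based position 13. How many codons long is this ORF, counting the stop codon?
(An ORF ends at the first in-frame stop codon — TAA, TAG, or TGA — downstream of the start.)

Codons from position 13: ATG (13–15), TAT (16–18), GGC (19–21), TGA (22–24).
TGA is the first in-frame stop; that's 4 codons including the stop.

4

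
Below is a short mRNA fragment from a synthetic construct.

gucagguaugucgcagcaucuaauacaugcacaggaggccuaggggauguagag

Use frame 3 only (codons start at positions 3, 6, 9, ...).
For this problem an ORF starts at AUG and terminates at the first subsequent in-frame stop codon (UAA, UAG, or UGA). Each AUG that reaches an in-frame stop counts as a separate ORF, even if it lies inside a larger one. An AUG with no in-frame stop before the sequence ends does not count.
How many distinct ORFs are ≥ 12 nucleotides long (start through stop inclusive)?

0

Frame 3: CAG GUA UGU CGC AGC AUC UAA UAC AUG CAC AGG AGG CCU AGG GGA UGU AGA — no AUG→stop ORF.
No ORF reaches 12 nucleotides. Count = 0.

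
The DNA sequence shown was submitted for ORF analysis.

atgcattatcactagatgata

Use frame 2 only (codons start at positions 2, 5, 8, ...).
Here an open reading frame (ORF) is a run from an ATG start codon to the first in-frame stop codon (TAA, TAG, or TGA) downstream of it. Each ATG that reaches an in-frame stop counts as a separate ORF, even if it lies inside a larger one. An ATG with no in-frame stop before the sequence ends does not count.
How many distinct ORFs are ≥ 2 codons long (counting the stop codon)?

0

Frame 2: TGC ATT ATC ACT AGA TGA — no ATG→stop ORF.
No ORF reaches 2 codons. Count = 0.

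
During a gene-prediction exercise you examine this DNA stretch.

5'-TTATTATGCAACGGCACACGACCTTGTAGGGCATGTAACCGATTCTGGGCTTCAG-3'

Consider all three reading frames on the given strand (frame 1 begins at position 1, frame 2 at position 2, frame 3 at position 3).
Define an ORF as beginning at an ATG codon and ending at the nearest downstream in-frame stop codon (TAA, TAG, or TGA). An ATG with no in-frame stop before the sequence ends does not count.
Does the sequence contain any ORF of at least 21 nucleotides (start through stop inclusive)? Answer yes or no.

Frame 1: TTA TTA TGC AAC GGC ACA CGA CCT TGT AGG GCA TGT AAC CGA TTC TGG GCT TCA — no ATG→stop ORF.
Frame 2: TAT TAT GCA ACG GCA CAC GAC CTT GTA GGG CAT GTA ACC GAT TCT GGG CTT CAG — no ATG→stop ORF.
Frame 3: ATT ATG CAA CGG CAC ACG ACC TTG TAG GGC ATG TAA CCG ATT CTG GGC TTC — ATG at 6, stop TAG at 27 → 24 nt; ATG at 33, stop TAA at 36 → 6 nt.
Frame 3 has an ORF of 24 nucleotides (positions 6–29) ≥ 21, so yes.

yes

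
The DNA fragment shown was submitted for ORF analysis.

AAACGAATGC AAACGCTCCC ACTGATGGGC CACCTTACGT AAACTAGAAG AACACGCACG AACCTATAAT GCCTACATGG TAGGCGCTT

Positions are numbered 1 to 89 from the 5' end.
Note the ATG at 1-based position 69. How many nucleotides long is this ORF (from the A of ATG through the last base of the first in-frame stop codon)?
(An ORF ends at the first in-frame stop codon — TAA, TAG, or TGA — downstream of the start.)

Codons from position 69: ATG (69–71), CCT (72–74), ACA (75–77), TGG (78–80), TAG (81–83).
TAG is the first in-frame stop; ORF spans 69–83, 15 nucleotides.

15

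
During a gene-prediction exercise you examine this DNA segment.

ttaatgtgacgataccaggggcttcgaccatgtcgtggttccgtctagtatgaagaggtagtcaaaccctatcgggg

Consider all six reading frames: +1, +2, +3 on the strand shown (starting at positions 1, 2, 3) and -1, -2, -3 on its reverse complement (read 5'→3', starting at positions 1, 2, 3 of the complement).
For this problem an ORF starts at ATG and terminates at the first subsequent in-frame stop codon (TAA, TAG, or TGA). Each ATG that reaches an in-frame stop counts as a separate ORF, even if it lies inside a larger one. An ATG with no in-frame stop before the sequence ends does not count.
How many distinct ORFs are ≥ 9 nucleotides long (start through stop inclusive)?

Reverse complement (5'→3'): CCCCGATAGGGTTTGACTACCTCTTCATACTAGACGGAACCACGACATGGTCGAAGCCCCTGGTATCGTCACATTAA
Frame +1: TTA ATG TGA CGA TAC CAG GGG CTT CGA CCA TGT CGT GGT TCC GTC TAG TAT GAA GAG GTA GTC AAA CCC TAT CGG — ATG at 4, stop TGA at 7 → 6 nt.
Frame +2: TAA TGT GAC GAT ACC AGG GGC TTC GAC CAT GTC GTG GTT CCG TCT AGT ATG AAG AGG TAG TCA AAC CCT ATC GGG — ATG at 50, stop TAG at 59 → 12 nt.
Frame +3: AAT GTG ACG ATA CCA GGG GCT TCG ACC ATG TCG TGG TTC CGT CTA GTA TGA AGA GGT AGT CAA ACC CTA TCG GGG — ATG at 30, stop TGA at 51 → 24 nt.
Frame -1: CCC CGA TAG GGT TTG ACT ACC TCT TCA TAC TAG ACG GAA CCA CGA CAT GGT CGA AGC CCC TGG TAT CGT CAC ATT — no ATG→stop ORF.
Frame -2: CCC GAT AGG GTT TGA CTA CCT CTT CAT ACT AGA CGG AAC CAC GAC ATG GTC GAA GCC CCT GGT ATC GTC ACA TTA — no ATG→stop ORF.
Frame -3: CCG ATA GGG TTT GAC TAC CTC TTC ATA CTA GAC GGA ACC ACG ACA TGG TCG AAG CCC CTG GTA TCG TCA CAT TAA — no ATG→stop ORF.
ORFs ≥ 9 nucleotides: frame +2 50–61 (12 nucleotides), frame +3 30–53 (24 nucleotides). Count = 2.

2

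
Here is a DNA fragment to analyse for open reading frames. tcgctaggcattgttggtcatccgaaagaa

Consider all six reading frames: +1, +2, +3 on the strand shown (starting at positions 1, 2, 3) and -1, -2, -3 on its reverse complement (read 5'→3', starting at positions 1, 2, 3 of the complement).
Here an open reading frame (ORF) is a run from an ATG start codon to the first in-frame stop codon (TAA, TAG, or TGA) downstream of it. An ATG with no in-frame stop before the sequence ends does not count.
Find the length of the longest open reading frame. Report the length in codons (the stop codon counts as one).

6

Reverse complement (5'→3'): TTCTTTCGGATGACCAACAATGCCTAGCGA
Frame +1: TCG CTA GGC ATT GTT GGT CAT CCG AAA GAA — no ATG→stop ORF.
Frame +2: CGC TAG GCA TTG TTG GTC ATC CGA AAG — no ATG→stop ORF.
Frame +3: GCT AGG CAT TGT TGG TCA TCC GAA AGA — no ATG→stop ORF.
Frame -1: TTC TTT CGG ATG ACC AAC AAT GCC TAG CGA — ATG at 10, stop TAG at 25 → 18 nt.
Frame -2: TCT TTC GGA TGA CCA ACA ATG CCT AGC — no ATG→stop ORF.
Frame -3: CTT TCG GAT GAC CAA CAA TGC CTA GCG — no ATG→stop ORF.
Longest: frame -1, positions 10–27, 18 nt = 6 codons = 5 aa. → 6 codons.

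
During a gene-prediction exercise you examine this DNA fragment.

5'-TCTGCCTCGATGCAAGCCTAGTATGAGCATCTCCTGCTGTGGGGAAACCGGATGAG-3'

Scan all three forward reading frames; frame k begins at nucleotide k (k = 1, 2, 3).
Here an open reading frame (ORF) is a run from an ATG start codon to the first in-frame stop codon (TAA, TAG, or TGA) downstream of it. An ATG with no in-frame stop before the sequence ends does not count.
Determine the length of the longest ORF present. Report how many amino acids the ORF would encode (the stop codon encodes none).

Frame 1: TCT GCC TCG ATG CAA GCC TAG TAT GAG CAT CTC CTG CTG TGG GGA AAC CGG ATG — ATG at 10, stop TAG at 19 → 12 nt.
Frame 2: CTG CCT CGA TGC AAG CCT AGT ATG AGC ATC TCC TGC TGT GGG GAA ACC GGA TGA — ATG at 23, stop TGA at 53 → 33 nt.
Frame 3: TGC CTC GAT GCA AGC CTA GTA TGA GCA TCT CCT GCT GTG GGG AAA CCG GAT GAG — no ATG→stop ORF.
Longest: frame 2, positions 23–55, 33 nt = 11 codons = 10 aa. → 10 amino acids.

10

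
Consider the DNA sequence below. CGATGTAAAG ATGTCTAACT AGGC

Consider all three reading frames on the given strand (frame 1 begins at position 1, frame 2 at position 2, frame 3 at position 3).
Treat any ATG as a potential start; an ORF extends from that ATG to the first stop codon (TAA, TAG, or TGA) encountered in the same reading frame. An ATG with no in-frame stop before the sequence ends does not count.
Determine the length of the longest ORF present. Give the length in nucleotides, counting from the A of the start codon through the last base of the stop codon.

Frame 1: CGA TGT AAA GAT GTC TAA CTA GGC — no ATG→stop ORF.
Frame 2: GAT GTA AAG ATG TCT AAC TAG — ATG at 11, stop TAG at 20 → 12 nt.
Frame 3: ATG TAA AGA TGT CTA ACT AGG — ATG at 3, stop TAA at 6 → 6 nt.
Longest: frame 2, positions 11–22, 12 nt = 4 codons = 3 aa. → 12 nucleotides.

12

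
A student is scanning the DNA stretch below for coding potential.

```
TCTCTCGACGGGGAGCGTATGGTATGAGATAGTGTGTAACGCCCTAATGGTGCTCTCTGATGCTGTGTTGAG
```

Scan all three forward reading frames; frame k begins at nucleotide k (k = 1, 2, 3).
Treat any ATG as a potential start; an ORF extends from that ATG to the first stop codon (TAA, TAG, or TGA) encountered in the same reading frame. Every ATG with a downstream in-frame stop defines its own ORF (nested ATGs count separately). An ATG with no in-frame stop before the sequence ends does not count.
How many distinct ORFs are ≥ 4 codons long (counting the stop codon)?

Frame 1: TCT CTC GAC GGG GAG CGT ATG GTA TGA GAT AGT GTG TAA CGC CCT AAT GGT GCT CTC TGA TGC TGT GTT GAG — ATG at 19, stop TGA at 25 → 9 nt.
Frame 2: CTC TCG ACG GGG AGC GTA TGG TAT GAG ATA GTG TGT AAC GCC CTA ATG GTG CTC TCT GAT GCT GTG TTG — no ATG→stop ORF.
Frame 3: TCT CGA CGG GGA GCG TAT GGT ATG AGA TAG TGT GTA ACG CCC TAA TGG TGC TCT CTG ATG CTG TGT TGA — ATG at 24, stop TAG at 30 → 9 nt; ATG at 60, stop TGA at 69 → 12 nt.
ORFs ≥ 4 codons: frame 3 60–71 (4 codons). Count = 1.

1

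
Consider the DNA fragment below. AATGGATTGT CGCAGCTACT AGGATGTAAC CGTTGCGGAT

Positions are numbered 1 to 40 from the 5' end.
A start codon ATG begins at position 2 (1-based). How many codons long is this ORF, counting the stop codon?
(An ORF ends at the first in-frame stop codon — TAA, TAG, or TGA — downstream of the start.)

7

Codons from position 2: ATG (2–4), GAT (5–7), TGT (8–10), CGC (11–13), AGC (14–16), TAC (17–19), TAG (20–22).
TAG is the first in-frame stop; that's 7 codons including the stop.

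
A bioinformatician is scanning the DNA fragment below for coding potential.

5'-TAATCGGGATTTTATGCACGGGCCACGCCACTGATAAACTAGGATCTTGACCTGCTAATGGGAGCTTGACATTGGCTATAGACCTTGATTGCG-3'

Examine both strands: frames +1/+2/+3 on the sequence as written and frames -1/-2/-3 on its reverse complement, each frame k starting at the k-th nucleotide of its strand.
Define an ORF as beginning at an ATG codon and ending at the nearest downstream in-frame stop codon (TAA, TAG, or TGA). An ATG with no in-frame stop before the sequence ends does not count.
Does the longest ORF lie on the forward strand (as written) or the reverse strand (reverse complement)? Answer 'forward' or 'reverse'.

Reverse complement (5'→3'): CGCAATCAAGGTCTATAGCCAATGTCAAGCTCCCATTAGCAGGTCAAGATCCTAGTTTATCAGTGGCGTGGCCCGTGCATAAAATCCCGATTA
Frame +1: TAA TCG GGA TTT TAT GCA CGG GCC ACG CCA CTG ATA AAC TAG GAT CTT GAC CTG CTA ATG GGA GCT TGA CAT TGG CTA TAG ACC TTG ATT GCG — ATG at 58, stop TGA at 67 → 12 nt.
Frame +2: AAT CGG GAT TTT ATG CAC GGG CCA CGC CAC TGA TAA ACT AGG ATC TTG ACC TGC TAA TGG GAG CTT GAC ATT GGC TAT AGA CCT TGA TTG — ATG at 14, stop TGA at 32 → 21 nt.
Frame +3: ATC GGG ATT TTA TGC ACG GGC CAC GCC ACT GAT AAA CTA GGA TCT TGA CCT GCT AAT GGG AGC TTG ACA TTG GCT ATA GAC CTT GAT TGC — no ATG→stop ORF.
Frame -1: CGC AAT CAA GGT CTA TAG CCA ATG TCA AGC TCC CAT TAG CAG GTC AAG ATC CTA GTT TAT CAG TGG CGT GGC CCG TGC ATA AAA TCC CGA TTA — ATG at 22, stop TAG at 37 → 18 nt.
Frame -2: GCA ATC AAG GTC TAT AGC CAA TGT CAA GCT CCC ATT AGC AGG TCA AGA TCC TAG TTT ATC AGT GGC GTG GCC CGT GCA TAA AAT CCC GAT — no ATG→stop ORF.
Frame -3: CAA TCA AGG TCT ATA GCC AAT GTC AAG CTC CCA TTA GCA GGT CAA GAT CCT AGT TTA TCA GTG GCG TGG CCC GTG CAT AAA ATC CCG ATT — no ATG→stop ORF.
Forward-strand max 21 nt; reverse-strand max 18 nt. The forward strand has the longer ORF.

forward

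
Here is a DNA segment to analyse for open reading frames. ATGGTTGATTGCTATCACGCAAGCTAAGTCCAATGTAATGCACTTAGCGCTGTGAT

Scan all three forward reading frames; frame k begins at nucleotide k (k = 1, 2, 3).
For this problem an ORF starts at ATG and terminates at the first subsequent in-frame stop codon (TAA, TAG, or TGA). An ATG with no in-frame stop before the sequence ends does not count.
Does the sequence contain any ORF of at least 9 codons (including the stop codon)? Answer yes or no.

yes

Frame 1: ATG GTT GAT TGC TAT CAC GCA AGC TAA GTC CAA TGT AAT GCA CTT AGC GCT GTG — ATG at 1, stop TAA at 25 → 27 nt.
Frame 2: TGG TTG ATT GCT ATC ACG CAA GCT AAG TCC AAT GTA ATG CAC TTA GCG CTG TGA — ATG at 38, stop TGA at 53 → 18 nt.
Frame 3: GGT TGA TTG CTA TCA CGC AAG CTA AGT CCA ATG TAA TGC ACT TAG CGC TGT GAT — ATG at 33, stop TAA at 36 → 6 nt.
Frame 1 has an ORF of 9 codons (positions 1–27) ≥ 9, so yes.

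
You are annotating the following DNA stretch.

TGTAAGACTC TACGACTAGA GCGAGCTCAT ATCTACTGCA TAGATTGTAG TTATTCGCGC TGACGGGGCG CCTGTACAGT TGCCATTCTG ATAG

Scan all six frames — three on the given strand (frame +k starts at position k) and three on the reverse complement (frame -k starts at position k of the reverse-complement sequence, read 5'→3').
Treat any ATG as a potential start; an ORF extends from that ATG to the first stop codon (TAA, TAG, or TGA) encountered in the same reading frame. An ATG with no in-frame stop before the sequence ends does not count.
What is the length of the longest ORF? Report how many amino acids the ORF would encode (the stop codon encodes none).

Reverse complement (5'→3'): CTATCAGAATGGCAACTGTACAGGCGCCCCGTCAGCGCGAATAACTACAATCTATGCAGTAGATATGAGCTCGCTCTAGTCGTAGAGTCTTACA
Frame +1: TGT AAG ACT CTA CGA CTA GAG CGA GCT CAT ATC TAC TGC ATA GAT TGT AGT TAT TCG CGC TGA CGG GGC GCC TGT ACA GTT GCC ATT CTG ATA — no ATG→stop ORF.
Frame +2: GTA AGA CTC TAC GAC TAG AGC GAG CTC ATA TCT ACT GCA TAG ATT GTA GTT ATT CGC GCT GAC GGG GCG CCT GTA CAG TTG CCA TTC TGA TAG — no ATG→stop ORF.
Frame +3: TAA GAC TCT ACG ACT AGA GCG AGC TCA TAT CTA CTG CAT AGA TTG TAG TTA TTC GCG CTG ACG GGG CGC CTG TAC AGT TGC CAT TCT GAT — no ATG→stop ORF.
Frame -1: CTA TCA GAA TGG CAA CTG TAC AGG CGC CCC GTC AGC GCG AAT AAC TAC AAT CTA TGC AGT AGA TAT GAG CTC GCT CTA GTC GTA GAG TCT TAC — no ATG→stop ORF.
Frame -2: TAT CAG AAT GGC AAC TGT ACA GGC GCC CCG TCA GCG CGA ATA ACT ACA ATC TAT GCA GTA GAT ATG AGC TCG CTC TAG TCG TAG AGT CTT ACA — ATG at 65, stop TAG at 77 → 15 nt.
Frame -3: ATC AGA ATG GCA ACT GTA CAG GCG CCC CGT CAG CGC GAA TAA CTA CAA TCT ATG CAG TAG ATA TGA GCT CGC TCT AGT CGT AGA GTC TTA — ATG at 9, stop TAA at 42 → 36 nt; ATG at 54, stop TAG at 60 → 9 nt.
Longest: frame -3, positions 9–44, 36 nt = 12 codons = 11 aa. → 11 amino acids.

11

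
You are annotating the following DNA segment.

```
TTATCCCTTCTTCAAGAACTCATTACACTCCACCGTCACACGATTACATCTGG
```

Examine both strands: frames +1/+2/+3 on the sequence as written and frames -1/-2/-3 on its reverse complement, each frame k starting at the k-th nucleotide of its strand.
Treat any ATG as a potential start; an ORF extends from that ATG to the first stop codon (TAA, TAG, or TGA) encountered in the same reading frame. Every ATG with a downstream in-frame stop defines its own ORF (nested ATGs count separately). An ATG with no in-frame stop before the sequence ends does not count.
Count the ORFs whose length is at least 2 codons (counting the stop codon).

2

Reverse complement (5'→3'): CCAGATGTAATCGTGTGACGGTGGAGTGTAATGAGTTCTTGAAGAAGGGATAA
Frame +1: TTA TCC CTT CTT CAA GAA CTC ATT ACA CTC CAC CGT CAC ACG ATT ACA TCT — no ATG→stop ORF.
Frame +2: TAT CCC TTC TTC AAG AAC TCA TTA CAC TCC ACC GTC ACA CGA TTA CAT CTG — no ATG→stop ORF.
Frame +3: ATC CCT TCT TCA AGA ACT CAT TAC ACT CCA CCG TCA CAC GAT TAC ATC TGG — no ATG→stop ORF.
Frame -1: CCA GAT GTA ATC GTG TGA CGG TGG AGT GTA ATG AGT TCT TGA AGA AGG GAT — ATG at 31, stop TGA at 40 → 12 nt.
Frame -2: CAG ATG TAA TCG TGT GAC GGT GGA GTG TAA TGA GTT CTT GAA GAA GGG ATA — ATG at 5, stop TAA at 8 → 6 nt.
Frame -3: AGA TGT AAT CGT GTG ACG GTG GAG TGT AAT GAG TTC TTG AAG AAG GGA TAA — no ATG→stop ORF.
ORFs ≥ 2 codons: frame -1 31–42 (4 codons), frame -2 5–10 (2 codons). Count = 2.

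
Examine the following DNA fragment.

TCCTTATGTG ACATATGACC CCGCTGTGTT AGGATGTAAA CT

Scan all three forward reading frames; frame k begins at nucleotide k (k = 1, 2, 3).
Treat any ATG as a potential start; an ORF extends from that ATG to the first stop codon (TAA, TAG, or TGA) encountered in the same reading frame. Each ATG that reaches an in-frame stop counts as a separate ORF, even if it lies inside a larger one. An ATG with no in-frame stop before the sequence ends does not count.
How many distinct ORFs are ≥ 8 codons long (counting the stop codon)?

Frame 1: TCC TTA TGT GAC ATA TGA CCC CGC TGT GTT AGG ATG TAA ACT — ATG at 34, stop TAA at 37 → 6 nt.
Frame 2: CCT TAT GTG ACA TAT GAC CCC GCT GTG TTA GGA TGT AAA — no ATG→stop ORF.
Frame 3: CTT ATG TGA CAT ATG ACC CCG CTG TGT TAG GAT GTA AAC — ATG at 6, stop TGA at 9 → 6 nt; ATG at 15, stop TAG at 30 → 18 nt.
No ORF reaches 8 codons. Count = 0.

0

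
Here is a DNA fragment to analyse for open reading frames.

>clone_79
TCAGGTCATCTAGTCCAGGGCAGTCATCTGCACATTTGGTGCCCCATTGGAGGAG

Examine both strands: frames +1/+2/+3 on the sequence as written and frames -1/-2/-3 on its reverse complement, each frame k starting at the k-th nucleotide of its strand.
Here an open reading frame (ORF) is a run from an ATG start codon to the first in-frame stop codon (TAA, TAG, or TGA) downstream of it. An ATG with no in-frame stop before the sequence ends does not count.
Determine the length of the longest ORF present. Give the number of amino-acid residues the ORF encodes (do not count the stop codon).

Reverse complement (5'→3'): CTCCTCCAATGGGGCACCAAATGTGCAGATGACTGCCCTGGACTAGATGACCTGA
Frame +1: TCA GGT CAT CTA GTC CAG GGC AGT CAT CTG CAC ATT TGG TGC CCC ATT GGA GGA — no ATG→stop ORF.
Frame +2: CAG GTC ATC TAG TCC AGG GCA GTC ATC TGC ACA TTT GGT GCC CCA TTG GAG GAG — no ATG→stop ORF.
Frame +3: AGG TCA TCT AGT CCA GGG CAG TCA TCT GCA CAT TTG GTG CCC CAT TGG AGG — no ATG→stop ORF.
Frame -1: CTC CTC CAA TGG GGC ACC AAA TGT GCA GAT GAC TGC CCT GGA CTA GAT GAC CTG — no ATG→stop ORF.
Frame -2: TCC TCC AAT GGG GCA CCA AAT GTG CAG ATG ACT GCC CTG GAC TAG ATG ACC TGA — ATG at 29, stop TAG at 44 → 18 nt; ATG at 47, stop TGA at 53 → 9 nt.
Frame -3: CCT CCA ATG GGG CAC CAA ATG TGC AGA TGA CTG CCC TGG ACT AGA TGA CCT — ATG at 9, stop TGA at 30 → 24 nt; ATG at 21, stop TGA at 30 → 12 nt.
Longest: frame -3, positions 9–32, 24 nt = 8 codons = 7 aa. → 7 amino acids.

7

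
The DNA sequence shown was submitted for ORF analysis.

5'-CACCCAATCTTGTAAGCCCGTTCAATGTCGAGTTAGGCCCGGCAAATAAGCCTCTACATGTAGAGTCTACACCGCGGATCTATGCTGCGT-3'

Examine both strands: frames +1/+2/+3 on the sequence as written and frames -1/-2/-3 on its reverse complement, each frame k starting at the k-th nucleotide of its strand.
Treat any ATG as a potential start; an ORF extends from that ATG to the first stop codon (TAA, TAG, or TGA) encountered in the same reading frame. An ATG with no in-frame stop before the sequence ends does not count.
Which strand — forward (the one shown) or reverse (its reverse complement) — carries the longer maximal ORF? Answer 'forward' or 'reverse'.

Reverse complement (5'→3'): ACGCAGCATAGATCCGCGGTGTAGACTCTACATGTAGAGGCTTATTTGCCGGGCCTAACTCGACATTGAACGGGCTTACAAGATTGGGTG
Frame +1: CAC CCA ATC TTG TAA GCC CGT TCA ATG TCG AGT TAG GCC CGG CAA ATA AGC CTC TAC ATG TAG AGT CTA CAC CGC GGA TCT ATG CTG CGT — ATG at 25, stop TAG at 34 → 12 nt; ATG at 58, stop TAG at 61 → 6 nt.
Frame +2: ACC CAA TCT TGT AAG CCC GTT CAA TGT CGA GTT AGG CCC GGC AAA TAA GCC TCT ACA TGT AGA GTC TAC ACC GCG GAT CTA TGC TGC — no ATG→stop ORF.
Frame +3: CCC AAT CTT GTA AGC CCG TTC AAT GTC GAG TTA GGC CCG GCA AAT AAG CCT CTA CAT GTA GAG TCT ACA CCG CGG ATC TAT GCT GCG — no ATG→stop ORF.
Frame -1: ACG CAG CAT AGA TCC GCG GTG TAG ACT CTA CAT GTA GAG GCT TAT TTG CCG GGC CTA ACT CGA CAT TGA ACG GGC TTA CAA GAT TGG GTG — no ATG→stop ORF.
Frame -2: CGC AGC ATA GAT CCG CGG TGT AGA CTC TAC ATG TAG AGG CTT ATT TGC CGG GCC TAA CTC GAC ATT GAA CGG GCT TAC AAG ATT GGG — ATG at 32, stop TAG at 35 → 6 nt.
Frame -3: GCA GCA TAG ATC CGC GGT GTA GAC TCT ACA TGT AGA GGC TTA TTT GCC GGG CCT AAC TCG ACA TTG AAC GGG CTT ACA AGA TTG GGT — no ATG→stop ORF.
Forward-strand max 12 nt; reverse-strand max 6 nt. The forward strand has the longer ORF.

forward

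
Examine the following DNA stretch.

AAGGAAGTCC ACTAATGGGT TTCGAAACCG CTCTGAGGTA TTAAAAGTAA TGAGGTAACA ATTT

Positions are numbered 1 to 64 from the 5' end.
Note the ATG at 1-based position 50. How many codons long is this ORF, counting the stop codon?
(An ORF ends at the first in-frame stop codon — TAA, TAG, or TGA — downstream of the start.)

Codons from position 50: ATG (50–52), AGG (53–55), TAA (56–58).
TAA is the first in-frame stop; that's 3 codons including the stop.

3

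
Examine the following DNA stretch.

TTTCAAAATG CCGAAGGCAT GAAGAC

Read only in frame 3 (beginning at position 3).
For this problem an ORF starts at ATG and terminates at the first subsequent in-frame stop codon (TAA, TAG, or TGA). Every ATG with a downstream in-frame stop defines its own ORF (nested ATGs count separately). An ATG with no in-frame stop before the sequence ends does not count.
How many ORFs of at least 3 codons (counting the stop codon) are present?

Frame 3: TCA AAA TGC CGA AGG CAT GAA GAC — no ATG→stop ORF.
No ORF reaches 3 codons. Count = 0.

0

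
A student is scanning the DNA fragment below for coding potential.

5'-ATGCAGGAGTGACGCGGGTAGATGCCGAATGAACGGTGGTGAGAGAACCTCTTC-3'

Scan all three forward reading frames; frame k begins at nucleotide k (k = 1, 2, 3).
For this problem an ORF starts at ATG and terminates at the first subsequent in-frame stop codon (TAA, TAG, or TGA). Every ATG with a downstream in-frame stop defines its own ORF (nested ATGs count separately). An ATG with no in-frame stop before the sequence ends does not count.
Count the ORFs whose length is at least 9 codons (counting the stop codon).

0

Frame 1: ATG CAG GAG TGA CGC GGG TAG ATG CCG AAT GAA CGG TGG TGA GAG AAC CTC TTC — ATG at 1, stop TGA at 10 → 12 nt; ATG at 22, stop TGA at 40 → 21 nt.
Frame 2: TGC AGG AGT GAC GCG GGT AGA TGC CGA ATG AAC GGT GGT GAG AGA ACC TCT — no ATG→stop ORF.
Frame 3: GCA GGA GTG ACG CGG GTA GAT GCC GAA TGA ACG GTG GTG AGA GAA CCT CTT — no ATG→stop ORF.
No ORF reaches 9 codons. Count = 0.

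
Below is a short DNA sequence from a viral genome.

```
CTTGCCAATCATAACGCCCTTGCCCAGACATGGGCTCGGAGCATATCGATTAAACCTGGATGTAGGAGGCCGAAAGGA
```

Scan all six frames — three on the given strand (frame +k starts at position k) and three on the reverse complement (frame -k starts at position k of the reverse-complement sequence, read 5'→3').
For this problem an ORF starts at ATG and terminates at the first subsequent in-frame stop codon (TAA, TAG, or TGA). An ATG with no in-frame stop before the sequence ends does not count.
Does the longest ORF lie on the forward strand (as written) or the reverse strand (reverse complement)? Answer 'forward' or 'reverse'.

reverse

Reverse complement (5'→3'): TCCTTTCGGCCTCCTACATCCAGGTTTAATCGATATGCTCCGAGCCCATGTCTGGGCAAGGGCGTTATGATTGGCAAG
Frame +1: CTT GCC AAT CAT AAC GCC CTT GCC CAG ACA TGG GCT CGG AGC ATA TCG ATT AAA CCT GGA TGT AGG AGG CCG AAA GGA — no ATG→stop ORF.
Frame +2: TTG CCA ATC ATA ACG CCC TTG CCC AGA CAT GGG CTC GGA GCA TAT CGA TTA AAC CTG GAT GTA GGA GGC CGA AAG — no ATG→stop ORF.
Frame +3: TGC CAA TCA TAA CGC CCT TGC CCA GAC ATG GGC TCG GAG CAT ATC GAT TAA ACC TGG ATG TAG GAG GCC GAA AGG — ATG at 30, stop TAA at 51 → 24 nt; ATG at 60, stop TAG at 63 → 6 nt.
Frame -1: TCC TTT CGG CCT CCT ACA TCC AGG TTT AAT CGA TAT GCT CCG AGC CCA TGT CTG GGC AAG GGC GTT ATG ATT GGC AAG — no ATG→stop ORF.
Frame -2: CCT TTC GGC CTC CTA CAT CCA GGT TTA ATC GAT ATG CTC CGA GCC CAT GTC TGG GCA AGG GCG TTA TGA TTG GCA — ATG at 35, stop TGA at 68 → 36 nt.
Frame -3: CTT TCG GCC TCC TAC ATC CAG GTT TAA TCG ATA TGC TCC GAG CCC ATG TCT GGG CAA GGG CGT TAT GAT TGG CAA — no ATG→stop ORF.
Forward-strand max 24 nt; reverse-strand max 36 nt. The reverse strand has the longer ORF.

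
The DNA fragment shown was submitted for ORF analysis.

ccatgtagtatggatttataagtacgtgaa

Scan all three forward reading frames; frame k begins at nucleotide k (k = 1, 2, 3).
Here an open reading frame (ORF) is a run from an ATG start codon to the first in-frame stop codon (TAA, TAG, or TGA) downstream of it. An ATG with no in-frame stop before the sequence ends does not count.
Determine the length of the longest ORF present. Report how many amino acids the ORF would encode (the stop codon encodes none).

3

Frame 1: CCA TGT AGT ATG GAT TTA TAA GTA CGT GAA — ATG at 10, stop TAA at 19 → 12 nt.
Frame 2: CAT GTA GTA TGG ATT TAT AAG TAC GTG — no ATG→stop ORF.
Frame 3: ATG TAG TAT GGA TTT ATA AGT ACG TGA — ATG at 3, stop TAG at 6 → 6 nt.
Longest: frame 1, positions 10–21, 12 nt = 4 codons = 3 aa. → 3 amino acids.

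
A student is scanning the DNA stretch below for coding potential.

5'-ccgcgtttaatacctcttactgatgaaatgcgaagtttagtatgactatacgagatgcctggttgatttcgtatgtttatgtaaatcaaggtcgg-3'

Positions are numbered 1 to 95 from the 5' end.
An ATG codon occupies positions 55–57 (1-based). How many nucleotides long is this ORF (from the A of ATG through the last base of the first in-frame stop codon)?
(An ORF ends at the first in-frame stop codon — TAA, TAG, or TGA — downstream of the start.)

12

Codons from position 55: ATG (55–57), CCT (58–60), GGT (61–63), TGA (64–66).
TGA is the first in-frame stop; ORF spans 55–66, 12 nucleotides.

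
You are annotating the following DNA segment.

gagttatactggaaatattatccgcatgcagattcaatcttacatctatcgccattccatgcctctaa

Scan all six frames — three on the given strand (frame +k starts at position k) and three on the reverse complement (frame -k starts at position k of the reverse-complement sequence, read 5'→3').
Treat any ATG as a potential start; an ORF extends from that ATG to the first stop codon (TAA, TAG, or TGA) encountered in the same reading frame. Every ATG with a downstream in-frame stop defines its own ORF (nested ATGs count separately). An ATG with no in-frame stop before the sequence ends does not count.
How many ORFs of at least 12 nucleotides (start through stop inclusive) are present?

Reverse complement (5'→3'): TTAGAGGCATGGAATGGCGATAGATGTAAGATTGAATCTGCATGCGGATAATATTTCCAGTATAACTC
Frame +1: GAG TTA TAC TGG AAA TAT TAT CCG CAT GCA GAT TCA ATC TTA CAT CTA TCG CCA TTC CAT GCC TCT — no ATG→stop ORF.
Frame +2: AGT TAT ACT GGA AAT ATT ATC CGC ATG CAG ATT CAA TCT TAC ATC TAT CGC CAT TCC ATG CCT CTA — no ATG→stop ORF.
Frame +3: GTT ATA CTG GAA ATA TTA TCC GCA TGC AGA TTC AAT CTT ACA TCT ATC GCC ATT CCA TGC CTC TAA — no ATG→stop ORF.
Frame -1: TTA GAG GCA TGG AAT GGC GAT AGA TGT AAG ATT GAA TCT GCA TGC GGA TAA TAT TTC CAG TAT AAC — no ATG→stop ORF.
Frame -2: TAG AGG CAT GGA ATG GCG ATA GAT GTA AGA TTG AAT CTG CAT GCG GAT AAT ATT TCC AGT ATA ACT — no ATG→stop ORF.
Frame -3: AGA GGC ATG GAA TGG CGA TAG ATG TAA GAT TGA ATC TGC ATG CGG ATA ATA TTT CCA GTA TAA CTC — ATG at 9, stop TAG at 21 → 15 nt; ATG at 24, stop TAA at 27 → 6 nt; ATG at 42, stop TAA at 63 → 24 nt.
ORFs ≥ 12 nucleotides: frame -3 9–23 (15 nucleotides), frame -3 42–65 (24 nucleotides). Count = 2.

2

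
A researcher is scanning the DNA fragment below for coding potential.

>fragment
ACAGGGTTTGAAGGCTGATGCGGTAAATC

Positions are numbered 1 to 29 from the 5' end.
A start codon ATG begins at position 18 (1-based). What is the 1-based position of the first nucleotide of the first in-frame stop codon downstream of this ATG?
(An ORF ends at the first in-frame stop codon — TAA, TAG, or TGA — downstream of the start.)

24

Codons from position 18: ATG (18–20), CGG (21–23), TAA (24–26).
TAA is a stop codon; it begins at position 24.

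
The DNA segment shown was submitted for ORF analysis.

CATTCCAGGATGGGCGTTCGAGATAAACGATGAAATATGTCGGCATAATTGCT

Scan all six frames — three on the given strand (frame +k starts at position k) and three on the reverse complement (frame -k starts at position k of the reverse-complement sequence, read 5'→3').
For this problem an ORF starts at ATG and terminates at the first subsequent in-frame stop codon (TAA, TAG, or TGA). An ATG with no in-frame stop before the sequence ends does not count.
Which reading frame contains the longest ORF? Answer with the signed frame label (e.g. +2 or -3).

Reverse complement (5'→3'): AGCAATTATGCCGACATATTTCATCGTTTATCTCGAACGCCCATCCTGGAATG
Frame +1: CAT TCC AGG ATG GGC GTT CGA GAT AAA CGA TGA AAT ATG TCG GCA TAA TTG — ATG at 10, stop TGA at 31 → 24 nt; ATG at 37, stop TAA at 46 → 12 nt.
Frame +2: ATT CCA GGA TGG GCG TTC GAG ATA AAC GAT GAA ATA TGT CGG CAT AAT TGC — no ATG→stop ORF.
Frame +3: TTC CAG GAT GGG CGT TCG AGA TAA ACG ATG AAA TAT GTC GGC ATA ATT GCT — no ATG→stop ORF.
Frame -1: AGC AAT TAT GCC GAC ATA TTT CAT CGT TTA TCT CGA ACG CCC ATC CTG GAA — no ATG→stop ORF.
Frame -2: GCA ATT ATG CCG ACA TAT TTC ATC GTT TAT CTC GAA CGC CCA TCC TGG AAT — no ATG→stop ORF.
Frame -3: CAA TTA TGC CGA CAT ATT TCA TCG TTT ATC TCG AAC GCC CAT CCT GGA ATG — no ATG→stop ORF.
Longest ORF is 24 nt in frame +1 (positions 10–33).

+1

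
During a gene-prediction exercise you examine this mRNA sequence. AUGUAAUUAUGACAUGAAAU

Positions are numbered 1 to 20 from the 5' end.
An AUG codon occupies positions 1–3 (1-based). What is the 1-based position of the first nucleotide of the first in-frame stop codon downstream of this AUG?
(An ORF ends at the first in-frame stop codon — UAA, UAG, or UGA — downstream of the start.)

Codons from position 1: AUG (1–3), UAA (4–6).
UAA is a stop codon; it begins at position 4.

4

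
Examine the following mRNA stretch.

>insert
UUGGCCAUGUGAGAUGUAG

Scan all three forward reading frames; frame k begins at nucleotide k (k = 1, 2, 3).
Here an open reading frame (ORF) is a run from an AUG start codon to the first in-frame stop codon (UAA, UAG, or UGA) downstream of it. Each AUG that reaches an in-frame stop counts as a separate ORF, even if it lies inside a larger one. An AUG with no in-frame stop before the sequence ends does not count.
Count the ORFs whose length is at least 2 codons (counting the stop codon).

Frame 1: UUG GCC AUG UGA GAU GUA — AUG at 7, stop UGA at 10 → 6 nt.
Frame 2: UGG CCA UGU GAG AUG UAG — AUG at 14, stop UAG at 17 → 6 nt.
Frame 3: GGC CAU GUG AGA UGU — no AUG→stop ORF.
ORFs ≥ 2 codons: frame 1 7–12 (2 codons), frame 2 14–19 (2 codons). Count = 2.

2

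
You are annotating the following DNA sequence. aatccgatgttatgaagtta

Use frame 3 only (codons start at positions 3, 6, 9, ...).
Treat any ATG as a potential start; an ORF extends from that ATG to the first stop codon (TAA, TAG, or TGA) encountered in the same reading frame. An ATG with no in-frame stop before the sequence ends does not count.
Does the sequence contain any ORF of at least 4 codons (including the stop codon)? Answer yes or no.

no

Frame 3: TCC GAT GTT ATG AAG TTA — no ATG→stop ORF.
Largest ORF found is 0 codons < 4, so no.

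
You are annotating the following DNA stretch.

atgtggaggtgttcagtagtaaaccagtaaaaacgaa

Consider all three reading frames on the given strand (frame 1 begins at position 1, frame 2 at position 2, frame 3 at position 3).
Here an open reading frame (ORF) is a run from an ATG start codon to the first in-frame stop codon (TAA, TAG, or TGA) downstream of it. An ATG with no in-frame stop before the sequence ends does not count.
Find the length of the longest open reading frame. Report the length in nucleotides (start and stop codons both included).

30

Frame 1: ATG TGG AGG TGT TCA GTA GTA AAC CAG TAA AAA CGA — ATG at 1, stop TAA at 28 → 30 nt.
Frame 2: TGT GGA GGT GTT CAG TAG TAA ACC AGT AAA AAC GAA — no ATG→stop ORF.
Frame 3: GTG GAG GTG TTC AGT AGT AAA CCA GTA AAA ACG — no ATG→stop ORF.
Longest: frame 1, positions 1–30, 30 nt = 10 codons = 9 aa. → 30 nucleotides.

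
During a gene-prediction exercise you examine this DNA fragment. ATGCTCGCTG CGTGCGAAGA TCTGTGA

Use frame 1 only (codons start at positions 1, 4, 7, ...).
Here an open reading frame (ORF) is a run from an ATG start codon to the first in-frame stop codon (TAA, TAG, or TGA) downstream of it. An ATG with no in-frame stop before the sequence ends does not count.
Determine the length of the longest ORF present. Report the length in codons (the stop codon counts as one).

Frame 1: ATG CTC GCT GCG TGC GAA GAT CTG TGA — ATG at 1, stop TGA at 25 → 27 nt.
Longest: frame 1, positions 1–27, 27 nt = 9 codons = 8 aa. → 9 codons.

9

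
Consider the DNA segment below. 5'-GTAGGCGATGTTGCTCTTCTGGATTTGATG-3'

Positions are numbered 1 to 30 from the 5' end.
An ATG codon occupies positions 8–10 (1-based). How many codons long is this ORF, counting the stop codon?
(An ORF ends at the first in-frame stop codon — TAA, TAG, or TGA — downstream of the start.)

Codons from position 8: ATG (8–10), TTG (11–13), CTC (14–16), TTC (17–19), TGG (20–22), ATT (23–25), TGA (26–28).
TGA is the first in-frame stop; that's 7 codons including the stop.

7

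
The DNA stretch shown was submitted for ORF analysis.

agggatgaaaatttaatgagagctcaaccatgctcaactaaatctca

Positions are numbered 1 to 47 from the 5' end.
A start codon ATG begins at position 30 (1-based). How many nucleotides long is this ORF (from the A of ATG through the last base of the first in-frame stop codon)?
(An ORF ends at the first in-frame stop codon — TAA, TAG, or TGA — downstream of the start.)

Codons from position 30: ATG (30–32), CTC (33–35), AAC (36–38), TAA (39–41).
TAA is the first in-frame stop; ORF spans 30–41, 12 nucleotides.

12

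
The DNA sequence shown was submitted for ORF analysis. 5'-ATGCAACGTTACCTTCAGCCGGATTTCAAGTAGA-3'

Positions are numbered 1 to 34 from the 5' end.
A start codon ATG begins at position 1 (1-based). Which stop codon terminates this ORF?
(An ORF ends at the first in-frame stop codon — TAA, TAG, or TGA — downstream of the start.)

TAG

Codons from position 1: ATG (1–3), CAA (4–6), CGT (7–9), TAC (10–12), CTT (13–15), CAG (16–18), CCG (19–21), GAT (22–24), TTC (25–27), AAG (28–30), TAG (31–33).
The first in-frame stop codon is TAG.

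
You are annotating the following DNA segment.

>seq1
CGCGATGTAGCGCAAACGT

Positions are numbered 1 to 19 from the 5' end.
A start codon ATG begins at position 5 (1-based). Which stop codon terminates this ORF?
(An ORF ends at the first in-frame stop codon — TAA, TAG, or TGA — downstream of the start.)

TAG

Codons from position 5: ATG (5–7), TAG (8–10).
The first in-frame stop codon is TAG.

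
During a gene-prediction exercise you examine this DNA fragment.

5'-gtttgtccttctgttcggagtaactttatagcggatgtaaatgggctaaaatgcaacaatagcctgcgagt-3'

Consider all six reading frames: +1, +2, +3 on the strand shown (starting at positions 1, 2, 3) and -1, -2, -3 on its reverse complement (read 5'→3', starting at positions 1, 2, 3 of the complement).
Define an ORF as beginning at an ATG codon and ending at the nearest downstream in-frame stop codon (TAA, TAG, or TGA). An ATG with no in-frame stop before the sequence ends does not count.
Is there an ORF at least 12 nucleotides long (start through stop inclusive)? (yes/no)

yes

Reverse complement (5'→3'): ACTCGCAGGCTATTGTTGCATTTTAGCCCATTTACATCCGCTATAAAGTTACTCCGAACAGAAGGACAAAC
Frame +1: GTT TGT CCT TCT GTT CGG AGT AAC TTT ATA GCG GAT GTA AAT GGG CTA AAA TGC AAC AAT AGC CTG CGA — no ATG→stop ORF.
Frame +2: TTT GTC CTT CTG TTC GGA GTA ACT TTA TAG CGG ATG TAA ATG GGC TAA AAT GCA ACA ATA GCC TGC GAG — ATG at 35, stop TAA at 38 → 6 nt; ATG at 41, stop TAA at 47 → 9 nt.
Frame +3: TTG TCC TTC TGT TCG GAG TAA CTT TAT AGC GGA TGT AAA TGG GCT AAA ATG CAA CAA TAG CCT GCG AGT — ATG at 51, stop TAG at 60 → 12 nt.
Frame -1: ACT CGC AGG CTA TTG TTG CAT TTT AGC CCA TTT ACA TCC GCT ATA AAG TTA CTC CGA ACA GAA GGA CAA — no ATG→stop ORF.
Frame -2: CTC GCA GGC TAT TGT TGC ATT TTA GCC CAT TTA CAT CCG CTA TAA AGT TAC TCC GAA CAG AAG GAC AAA — no ATG→stop ORF.
Frame -3: TCG CAG GCT ATT GTT GCA TTT TAG CCC ATT TAC ATC CGC TAT AAA GTT ACT CCG AAC AGA AGG ACA AAC — no ATG→stop ORF.
Frame +3 has an ORF of 12 nucleotides (positions 51–62) ≥ 12, so yes.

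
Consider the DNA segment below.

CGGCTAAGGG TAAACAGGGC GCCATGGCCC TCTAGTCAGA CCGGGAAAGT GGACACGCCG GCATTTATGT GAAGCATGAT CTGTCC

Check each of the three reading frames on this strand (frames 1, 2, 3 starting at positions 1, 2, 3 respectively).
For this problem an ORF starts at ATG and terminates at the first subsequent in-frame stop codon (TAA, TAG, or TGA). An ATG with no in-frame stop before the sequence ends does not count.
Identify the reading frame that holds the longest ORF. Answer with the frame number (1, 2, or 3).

3

Frame 1: CGG CTA AGG GTA AAC AGG GCG CCA TGG CCC TCT AGT CAG ACC GGG AAA GTG GAC ACG CCG GCA TTT ATG TGA AGC ATG ATC TGT — ATG at 67, stop TGA at 70 → 6 nt.
Frame 2: GGC TAA GGG TAA ACA GGG CGC CAT GGC CCT CTA GTC AGA CCG GGA AAG TGG ACA CGC CGG CAT TTA TGT GAA GCA TGA TCT GTC — no ATG→stop ORF.
Frame 3: GCT AAG GGT AAA CAG GGC GCC ATG GCC CTC TAG TCA GAC CGG GAA AGT GGA CAC GCC GGC ATT TAT GTG AAG CAT GAT CTG TCC — ATG at 24, stop TAG at 33 → 12 nt.
Longest ORF is 12 nt in frame 3 (positions 24–35).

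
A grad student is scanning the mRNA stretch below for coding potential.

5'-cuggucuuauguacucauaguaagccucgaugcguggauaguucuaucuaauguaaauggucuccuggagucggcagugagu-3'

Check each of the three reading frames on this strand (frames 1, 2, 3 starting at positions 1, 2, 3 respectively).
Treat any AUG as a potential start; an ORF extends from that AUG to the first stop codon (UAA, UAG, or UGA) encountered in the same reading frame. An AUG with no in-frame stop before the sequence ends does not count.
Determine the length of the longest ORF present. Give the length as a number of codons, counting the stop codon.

8

Frame 1: CUG GUC UUA UGU ACU CAU AGU AAG CCU CGA UGC GUG GAU AGU UCU AUC UAA UGU AAA UGG UCU CCU GGA GUC GGC AGU GAG — no AUG→stop ORF.
Frame 2: UGG UCU UAU GUA CUC AUA GUA AGC CUC GAU GCG UGG AUA GUU CUA UCU AAU GUA AAU GGU CUC CUG GAG UCG GCA GUG AGU — no AUG→stop ORF.
Frame 3: GGU CUU AUG UAC UCA UAG UAA GCC UCG AUG CGU GGA UAG UUC UAU CUA AUG UAA AUG GUC UCC UGG AGU CGG CAG UGA — AUG at 9, stop UAG at 18 → 12 nt; AUG at 30, stop UAG at 39 → 12 nt; AUG at 51, stop UAA at 54 → 6 nt; AUG at 57, stop UGA at 78 → 24 nt.
Longest: frame 3, positions 57–80, 24 nt = 8 codons = 7 aa. → 8 codons.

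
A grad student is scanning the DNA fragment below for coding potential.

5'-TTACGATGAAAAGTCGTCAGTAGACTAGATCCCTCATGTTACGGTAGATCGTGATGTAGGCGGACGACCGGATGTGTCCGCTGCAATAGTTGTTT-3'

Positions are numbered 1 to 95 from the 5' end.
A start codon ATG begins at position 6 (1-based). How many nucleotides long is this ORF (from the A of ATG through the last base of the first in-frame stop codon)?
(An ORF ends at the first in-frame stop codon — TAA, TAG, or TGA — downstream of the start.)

Codons from position 6: ATG (6–8), AAA (9–11), AGT (12–14), CGT (15–17), CAG (18–20), TAG (21–23).
TAG is the first in-frame stop; ORF spans 6–23, 18 nucleotides.

18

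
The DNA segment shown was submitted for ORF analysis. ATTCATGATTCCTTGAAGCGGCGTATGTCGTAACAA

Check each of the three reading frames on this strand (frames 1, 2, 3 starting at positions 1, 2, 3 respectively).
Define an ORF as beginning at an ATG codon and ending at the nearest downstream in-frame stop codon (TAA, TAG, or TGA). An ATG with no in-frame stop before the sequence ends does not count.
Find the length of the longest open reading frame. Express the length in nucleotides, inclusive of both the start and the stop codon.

Frame 1: ATT CAT GAT TCC TTG AAG CGG CGT ATG TCG TAA CAA — ATG at 25, stop TAA at 31 → 9 nt.
Frame 2: TTC ATG ATT CCT TGA AGC GGC GTA TGT CGT AAC — ATG at 5, stop TGA at 14 → 12 nt.
Frame 3: TCA TGA TTC CTT GAA GCG GCG TAT GTC GTA ACA — no ATG→stop ORF.
Longest: frame 2, positions 5–16, 12 nt = 4 codons = 3 aa. → 12 nucleotides.

12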